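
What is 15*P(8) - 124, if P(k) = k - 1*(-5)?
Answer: 71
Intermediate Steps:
P(k) = 5 + k (P(k) = k + 5 = 5 + k)
15*P(8) - 124 = 15*(5 + 8) - 124 = 15*13 - 124 = 195 - 124 = 71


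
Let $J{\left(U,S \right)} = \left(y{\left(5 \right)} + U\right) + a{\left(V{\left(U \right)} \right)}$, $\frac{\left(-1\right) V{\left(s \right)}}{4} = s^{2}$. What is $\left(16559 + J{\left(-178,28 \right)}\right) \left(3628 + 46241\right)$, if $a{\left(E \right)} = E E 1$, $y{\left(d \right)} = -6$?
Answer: $800997377610699$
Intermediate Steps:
$V{\left(s \right)} = - 4 s^{2}$
$a{\left(E \right)} = E^{2}$ ($a{\left(E \right)} = E^{2} \cdot 1 = E^{2}$)
$J{\left(U,S \right)} = -6 + U + 16 U^{4}$ ($J{\left(U,S \right)} = \left(-6 + U\right) + \left(- 4 U^{2}\right)^{2} = \left(-6 + U\right) + 16 U^{4} = -6 + U + 16 U^{4}$)
$\left(16559 + J{\left(-178,28 \right)}\right) \left(3628 + 46241\right) = \left(16559 - \left(184 - 16062013696\right)\right) \left(3628 + 46241\right) = \left(16559 - -16062013512\right) 49869 = \left(16559 + 16062013512\right) 49869 = 16062030071 \cdot 49869 = 800997377610699$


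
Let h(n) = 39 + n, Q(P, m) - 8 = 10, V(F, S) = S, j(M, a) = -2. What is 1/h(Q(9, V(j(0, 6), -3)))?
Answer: 1/57 ≈ 0.017544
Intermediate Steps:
Q(P, m) = 18 (Q(P, m) = 8 + 10 = 18)
1/h(Q(9, V(j(0, 6), -3))) = 1/(39 + 18) = 1/57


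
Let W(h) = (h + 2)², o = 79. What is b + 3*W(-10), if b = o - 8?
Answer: 263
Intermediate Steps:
W(h) = (2 + h)²
b = 71 (b = 79 - 8 = 71)
b + 3*W(-10) = 71 + 3*(2 - 10)² = 71 + 3*(-8)² = 71 + 3*64 = 71 + 192 = 263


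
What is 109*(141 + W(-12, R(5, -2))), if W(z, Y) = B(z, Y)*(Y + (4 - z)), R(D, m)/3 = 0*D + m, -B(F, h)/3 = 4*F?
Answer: 172329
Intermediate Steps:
B(F, h) = -12*F
R(D, m) = 3*m (R(D, m) = 3*(0*D + m) = 3*(0 + m) = 3*m)
W(z, Y) = -12*z*(4 + Y - z) (W(z, Y) = (-12*z)*(Y + (4 - z)) = (-12*z)*(4 + Y - z) = -12*z*(4 + Y - z))
109*(141 + W(-12, R(5, -2))) = 109*(141 + 12*(-12)*(-4 - 12 - 3*(-2))) = 109*(141 + 12*(-12)*(-4 - 12 - 1*(-6))) = 109*(141 + 12*(-12)*(-4 - 12 + 6)) = 109*(141 + 12*(-12)*(-10)) = 109*(141 + 1440) = 109*1581 = 172329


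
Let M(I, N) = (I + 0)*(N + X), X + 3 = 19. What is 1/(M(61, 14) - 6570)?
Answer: -1/4740 ≈ -0.00021097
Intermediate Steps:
X = 16 (X = -3 + 19 = 16)
M(I, N) = I*(16 + N) (M(I, N) = (I + 0)*(N + 16) = I*(16 + N))
1/(M(61, 14) - 6570) = 1/(61*(16 + 14) - 6570) = 1/(61*30 - 6570) = 1/(1830 - 6570) = 1/(-4740) = -1/4740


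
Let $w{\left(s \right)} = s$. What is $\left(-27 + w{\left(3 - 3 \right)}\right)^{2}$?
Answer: $729$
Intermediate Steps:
$\left(-27 + w{\left(3 - 3 \right)}\right)^{2} = \left(-27 + \left(3 - 3\right)\right)^{2} = \left(-27 + 0\right)^{2} = \left(-27\right)^{2} = 729$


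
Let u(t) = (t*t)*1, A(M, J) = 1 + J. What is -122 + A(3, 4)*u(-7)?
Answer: 123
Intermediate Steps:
u(t) = t² (u(t) = t²*1 = t²)
-122 + A(3, 4)*u(-7) = -122 + (1 + 4)*(-7)² = -122 + 5*49 = -122 + 245 = 123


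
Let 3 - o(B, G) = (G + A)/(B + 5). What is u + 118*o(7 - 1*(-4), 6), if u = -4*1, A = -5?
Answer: 2741/8 ≈ 342.63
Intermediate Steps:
o(B, G) = 3 - (-5 + G)/(5 + B) (o(B, G) = 3 - (G - 5)/(B + 5) = 3 - (-5 + G)/(5 + B))
u = -4
u + 118*o(7 - 1*(-4), 6) = -4 + 118*((20 - 1*6 + 3*(7 - 1*(-4)))/(5 + (7 - 1*(-4)))) = -4 + 118*((20 - 6 + 3*(7 + 4))/(5 + (7 + 4))) = -4 + 118*((20 - 6 + 3*11)/(5 + 11)) = -4 + 118*((20 - 6 + 33)/16) = -4 + 118*((1/16)*47) = -4 + 118*(47/16) = -4 + 2773/8 = 2741/8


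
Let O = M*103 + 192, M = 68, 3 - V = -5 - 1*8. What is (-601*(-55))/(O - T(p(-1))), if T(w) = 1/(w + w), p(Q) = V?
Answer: 1057760/230271 ≈ 4.5935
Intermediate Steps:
V = 16 (V = 3 - (-5 - 1*8) = 3 - (-5 - 8) = 3 - 1*(-13) = 3 + 13 = 16)
O = 7196 (O = 68*103 + 192 = 7004 + 192 = 7196)
p(Q) = 16
T(w) = 1/(2*w)
(-601*(-55))/(O - T(p(-1))) = (-601*(-55))/(7196 - 1/(2*16)) = 33055/(7196 - 1/(2*16)) = 33055/(7196 - 1*1/32) = 33055/(7196 - 1/32) = 33055/(230271/32) = 33055*(32/230271) = 1057760/230271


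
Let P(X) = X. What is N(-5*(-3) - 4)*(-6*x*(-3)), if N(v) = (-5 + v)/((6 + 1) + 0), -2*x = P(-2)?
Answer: 108/7 ≈ 15.429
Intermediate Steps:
x = 1 (x = -1/2*(-2) = 1)
N(v) = -5/7 + v/7 (N(v) = (-5 + v)/(7 + 0) = (-5 + v)/7 = (-5 + v)*(1/7) = -5/7 + v/7)
N(-5*(-3) - 4)*(-6*x*(-3)) = (-5/7 + (-5*(-3) - 4)/7)*(-6*1*(-3)) = (-5/7 + (15 - 4)/7)*(-6*(-3)) = (-5/7 + (1/7)*11)*18 = (-5/7 + 11/7)*18 = (6/7)*18 = 108/7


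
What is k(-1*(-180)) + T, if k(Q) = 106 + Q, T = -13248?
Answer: -12962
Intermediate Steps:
k(-1*(-180)) + T = (106 - 1*(-180)) - 13248 = (106 + 180) - 13248 = 286 - 13248 = -12962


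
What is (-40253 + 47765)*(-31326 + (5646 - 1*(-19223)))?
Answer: -48504984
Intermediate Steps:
(-40253 + 47765)*(-31326 + (5646 - 1*(-19223))) = 7512*(-31326 + (5646 + 19223)) = 7512*(-31326 + 24869) = 7512*(-6457) = -48504984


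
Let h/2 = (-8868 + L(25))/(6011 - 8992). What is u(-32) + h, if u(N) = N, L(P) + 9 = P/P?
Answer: -77640/2981 ≈ -26.045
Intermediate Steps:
L(P) = -8 (L(P) = -9 + P/P = -9 + 1 = -8)
h = 17752/2981 (h = 2*((-8868 - 8)/(6011 - 8992)) = 2*(-8876/(-2981)) = 2*(-8876*(-1/2981)) = 2*(8876/2981) = 17752/2981 ≈ 5.9550)
u(-32) + h = -32 + 17752/2981 = -77640/2981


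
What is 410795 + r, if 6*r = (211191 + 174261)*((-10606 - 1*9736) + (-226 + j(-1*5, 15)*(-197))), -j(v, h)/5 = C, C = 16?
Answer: -308464741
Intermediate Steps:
j(v, h) = -80 (j(v, h) = -5*16 = -80)
r = -308875536 (r = ((211191 + 174261)*((-10606 - 1*9736) + (-226 - 80*(-197))))/6 = (385452*((-10606 - 9736) + (-226 + 15760)))/6 = (385452*(-20342 + 15534))/6 = (385452*(-4808))/6 = (1/6)*(-1853253216) = -308875536)
410795 + r = 410795 - 308875536 = -308464741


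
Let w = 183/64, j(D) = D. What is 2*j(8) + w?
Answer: 1207/64 ≈ 18.859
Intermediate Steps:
w = 183/64 (w = 183*(1/64) = 183/64 ≈ 2.8594)
2*j(8) + w = 2*8 + 183/64 = 16 + 183/64 = 1207/64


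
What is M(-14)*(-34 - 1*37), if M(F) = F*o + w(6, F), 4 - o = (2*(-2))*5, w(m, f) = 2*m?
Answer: 23004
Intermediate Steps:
o = 24 (o = 4 - 2*(-2)*5 = 4 - (-4)*5 = 4 - 1*(-20) = 4 + 20 = 24)
M(F) = 12 + 24*F (M(F) = F*24 + 2*6 = 24*F + 12 = 12 + 24*F)
M(-14)*(-34 - 1*37) = (12 + 24*(-14))*(-34 - 1*37) = (12 - 336)*(-34 - 37) = -324*(-71) = 23004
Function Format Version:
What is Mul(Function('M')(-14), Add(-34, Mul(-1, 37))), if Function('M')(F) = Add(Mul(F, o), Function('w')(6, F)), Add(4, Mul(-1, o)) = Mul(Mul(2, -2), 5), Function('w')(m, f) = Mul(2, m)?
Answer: 23004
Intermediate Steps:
o = 24 (o = Add(4, Mul(-1, Mul(Mul(2, -2), 5))) = Add(4, Mul(-1, Mul(-4, 5))) = Add(4, Mul(-1, -20)) = Add(4, 20) = 24)
Function('M')(F) = Add(12, Mul(24, F)) (Function('M')(F) = Add(Mul(F, 24), Mul(2, 6)) = Add(Mul(24, F), 12) = Add(12, Mul(24, F)))
Mul(Function('M')(-14), Add(-34, Mul(-1, 37))) = Mul(Add(12, Mul(24, -14)), Add(-34, Mul(-1, 37))) = Mul(Add(12, -336), Add(-34, -37)) = Mul(-324, -71) = 23004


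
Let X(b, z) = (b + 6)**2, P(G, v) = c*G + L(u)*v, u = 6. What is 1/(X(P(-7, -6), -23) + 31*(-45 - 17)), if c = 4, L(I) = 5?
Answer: 1/782 ≈ 0.0012788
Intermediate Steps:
P(G, v) = 4*G + 5*v
X(b, z) = (6 + b)**2
1/(X(P(-7, -6), -23) + 31*(-45 - 17)) = 1/((6 + (4*(-7) + 5*(-6)))**2 + 31*(-45 - 17)) = 1/((6 + (-28 - 30))**2 + 31*(-62)) = 1/((6 - 58)**2 - 1922) = 1/((-52)**2 - 1922) = 1/(2704 - 1922) = 1/782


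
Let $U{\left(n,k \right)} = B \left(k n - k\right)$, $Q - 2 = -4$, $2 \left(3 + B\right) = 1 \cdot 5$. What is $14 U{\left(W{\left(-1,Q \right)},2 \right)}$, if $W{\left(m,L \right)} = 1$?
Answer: $0$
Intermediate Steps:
$B = - \frac{1}{2}$ ($B = -3 + \frac{1 \cdot 5}{2} = -3 + \frac{1}{2} \cdot 5 = -3 + \frac{5}{2} = - \frac{1}{2} \approx -0.5$)
$Q = -2$ ($Q = 2 - 4 = -2$)
$U{\left(n,k \right)} = \frac{k}{2} - \frac{k n}{2}$ ($U{\left(n,k \right)} = - \frac{k n - k}{2} = - \frac{- k + k n}{2} = \frac{k}{2} - \frac{k n}{2}$)
$14 U{\left(W{\left(-1,Q \right)},2 \right)} = 14 \cdot \frac{1}{2} \cdot 2 \left(1 - 1\right) = 14 \cdot \frac{1}{2} \cdot 2 \cdot 0 = 14 \cdot 0 = 0$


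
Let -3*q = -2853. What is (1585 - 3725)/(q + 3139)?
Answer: -214/409 ≈ -0.52323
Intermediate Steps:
q = 951 (q = -⅓*(-2853) = 951)
(1585 - 3725)/(q + 3139) = (1585 - 3725)/(951 + 3139) = -2140/4090 = -2140*1/4090 = -214/409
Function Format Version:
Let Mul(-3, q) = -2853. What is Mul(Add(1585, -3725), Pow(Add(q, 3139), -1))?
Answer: Rational(-214, 409) ≈ -0.52323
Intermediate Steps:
q = 951 (q = Mul(Rational(-1, 3), -2853) = 951)
Mul(Add(1585, -3725), Pow(Add(q, 3139), -1)) = Mul(Add(1585, -3725), Pow(Add(951, 3139), -1)) = Mul(-2140, Pow(4090, -1)) = Mul(-2140, Rational(1, 4090)) = Rational(-214, 409)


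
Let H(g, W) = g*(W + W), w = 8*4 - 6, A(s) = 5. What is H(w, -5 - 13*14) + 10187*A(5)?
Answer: 41211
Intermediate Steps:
w = 26 (w = 32 - 6 = 26)
H(g, W) = 2*W*g (H(g, W) = g*(2*W) = 2*W*g)
H(w, -5 - 13*14) + 10187*A(5) = 2*(-5 - 13*14)*26 + 10187*5 = 2*(-5 - 182)*26 + 50935 = 2*(-187)*26 + 50935 = -9724 + 50935 = 41211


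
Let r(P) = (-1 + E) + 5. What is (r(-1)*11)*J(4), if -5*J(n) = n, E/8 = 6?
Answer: -2288/5 ≈ -457.60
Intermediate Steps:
E = 48 (E = 8*6 = 48)
r(P) = 52 (r(P) = (-1 + 48) + 5 = 47 + 5 = 52)
J(n) = -n/5
(r(-1)*11)*J(4) = (52*11)*(-1/5*4) = 572*(-4/5) = -2288/5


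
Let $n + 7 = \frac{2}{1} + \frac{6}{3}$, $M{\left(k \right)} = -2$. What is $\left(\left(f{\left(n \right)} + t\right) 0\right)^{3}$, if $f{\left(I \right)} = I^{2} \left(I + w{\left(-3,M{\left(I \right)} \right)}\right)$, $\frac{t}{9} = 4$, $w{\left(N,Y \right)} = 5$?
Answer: $0$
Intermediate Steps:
$t = 36$ ($t = 9 \cdot 4 = 36$)
$n = -3$ ($n = -7 + \left(\frac{2}{1} + \frac{6}{3}\right) = -7 + \left(2 \cdot 1 + 6 \cdot \frac{1}{3}\right) = -7 + \left(2 + 2\right) = -7 + 4 = -3$)
$f{\left(I \right)} = I^{2} \left(5 + I\right)$ ($f{\left(I \right)} = I^{2} \left(I + 5\right) = I^{2} \left(5 + I\right)$)
$\left(\left(f{\left(n \right)} + t\right) 0\right)^{3} = \left(\left(\left(-3\right)^{2} \left(5 - 3\right) + 36\right) 0\right)^{3} = \left(\left(9 \cdot 2 + 36\right) 0\right)^{3} = \left(\left(18 + 36\right) 0\right)^{3} = \left(54 \cdot 0\right)^{3} = 0^{3} = 0$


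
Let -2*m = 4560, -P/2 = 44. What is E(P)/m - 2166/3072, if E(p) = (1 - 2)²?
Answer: -102949/145920 ≈ -0.70552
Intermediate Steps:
P = -88 (P = -2*44 = -88)
m = -2280 (m = -½*4560 = -2280)
E(p) = 1 (E(p) = (-1)² = 1)
E(P)/m - 2166/3072 = 1/(-2280) - 2166/3072 = 1*(-1/2280) - 2166*1/3072 = -1/2280 - 361/512 = -102949/145920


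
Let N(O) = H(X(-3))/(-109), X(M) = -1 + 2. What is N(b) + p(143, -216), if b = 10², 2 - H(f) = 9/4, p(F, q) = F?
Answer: 62349/436 ≈ 143.00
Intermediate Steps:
X(M) = 1
H(f) = -¼ (H(f) = 2 - 9/4 = -¼)
b = 100
N(O) = 1/436 (N(O) = -¼/(-109) = -¼*(-1/109) = 1/436)
N(b) + p(143, -216) = 1/436 + 143 = 62349/436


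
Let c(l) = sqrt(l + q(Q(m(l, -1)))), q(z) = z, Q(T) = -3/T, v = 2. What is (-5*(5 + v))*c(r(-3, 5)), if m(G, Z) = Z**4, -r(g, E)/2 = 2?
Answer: -35*I*sqrt(7) ≈ -92.601*I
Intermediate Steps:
r(g, E) = -4 (r(g, E) = -2*2 = -4)
c(l) = sqrt(-3 + l) (c(l) = sqrt(l - 3/((-1)**4)) = sqrt(l - 3/1) = sqrt(l - 3*1) = sqrt(l - 3) = sqrt(-3 + l))
(-5*(5 + v))*c(r(-3, 5)) = (-5*(5 + 2))*sqrt(-3 - 4) = (-5*7)*sqrt(-7) = -35*I*sqrt(7)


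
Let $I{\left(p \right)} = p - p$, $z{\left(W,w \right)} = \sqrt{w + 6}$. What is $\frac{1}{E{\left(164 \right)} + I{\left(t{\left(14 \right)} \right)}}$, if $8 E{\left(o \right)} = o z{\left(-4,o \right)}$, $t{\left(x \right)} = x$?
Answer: $\frac{\sqrt{170}}{3485} \approx 0.0037413$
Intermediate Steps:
$z{\left(W,w \right)} = \sqrt{6 + w}$
$E{\left(o \right)} = \frac{o \sqrt{6 + o}}{8}$
$I{\left(p \right)} = 0$
$\frac{1}{E{\left(164 \right)} + I{\left(t{\left(14 \right)} \right)}} = \frac{1}{\frac{1}{8} \cdot 164 \sqrt{6 + 164} + 0} = \frac{1}{\frac{1}{8} \cdot 164 \sqrt{170} + 0} = \frac{1}{\frac{41 \sqrt{170}}{2} + 0} = \frac{1}{\frac{41}{2} \sqrt{170}} = \frac{\sqrt{170}}{3485}$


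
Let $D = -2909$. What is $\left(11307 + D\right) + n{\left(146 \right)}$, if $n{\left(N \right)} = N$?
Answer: $8544$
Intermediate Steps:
$\left(11307 + D\right) + n{\left(146 \right)} = \left(11307 - 2909\right) + 146 = 8398 + 146 = 8544$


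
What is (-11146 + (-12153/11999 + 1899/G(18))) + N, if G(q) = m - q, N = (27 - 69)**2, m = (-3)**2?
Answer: -115118560/11999 ≈ -9594.0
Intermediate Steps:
m = 9
N = 1764 (N = (-42)**2 = 1764)
G(q) = 9 - q
(-11146 + (-12153/11999 + 1899/G(18))) + N = (-11146 + (-12153/11999 + 1899/(9 - 1*18))) + 1764 = (-11146 + (-12153*1/11999 + 1899/(9 - 18))) + 1764 = (-11146 + (-12153/11999 + 1899/(-9))) + 1764 = (-11146 + (-12153/11999 + 1899*(-1/9))) + 1764 = (-11146 + (-12153/11999 - 211)) + 1764 = (-11146 - 2543942/11999) + 1764 = -136284796/11999 + 1764 = -115118560/11999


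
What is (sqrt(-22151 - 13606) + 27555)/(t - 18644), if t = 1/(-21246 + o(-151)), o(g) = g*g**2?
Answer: -31818649445/21528829623 - 3464197*I*sqrt(3973)/21528829623 ≈ -1.478 - 0.010142*I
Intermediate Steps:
o(g) = g**3
t = -1/3464197 (t = 1/(-21246 + (-151)**3) = 1/(-21246 - 3442951) = 1/(-3464197) = -1/3464197 ≈ -2.8867e-7)
(sqrt(-22151 - 13606) + 27555)/(t - 18644) = (sqrt(-22151 - 13606) + 27555)/(-1/3464197 - 18644) = (sqrt(-35757) + 27555)/(-64586488869/3464197) = (3*I*sqrt(3973) + 27555)*(-3464197/64586488869) = (27555 + 3*I*sqrt(3973))*(-3464197/64586488869) = -31818649445/21528829623 - 3464197*I*sqrt(3973)/21528829623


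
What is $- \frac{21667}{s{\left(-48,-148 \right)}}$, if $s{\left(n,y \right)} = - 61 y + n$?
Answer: $- \frac{21667}{8980} \approx -2.4128$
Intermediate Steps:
$s{\left(n,y \right)} = n - 61 y$
$- \frac{21667}{s{\left(-48,-148 \right)}} = - \frac{21667}{-48 - -9028} = - \frac{21667}{-48 + 9028} = - \frac{21667}{8980}$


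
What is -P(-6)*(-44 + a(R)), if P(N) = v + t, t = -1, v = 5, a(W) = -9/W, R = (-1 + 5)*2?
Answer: 361/2 ≈ 180.50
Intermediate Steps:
R = 8 (R = 4*2 = 8)
P(N) = 4 (P(N) = 5 - 1 = 4)
-P(-6)*(-44 + a(R)) = -4*(-44 - 9/8) = -4*(-361)/8 = -1*(-361/2) = 361/2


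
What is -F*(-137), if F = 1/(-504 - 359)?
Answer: -137/863 ≈ -0.15875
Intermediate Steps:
F = -1/863 (F = 1/(-863) = -1/863 ≈ -0.0011587)
-F*(-137) = -(-1)*(-137)/863 = -1*137/863 = -137/863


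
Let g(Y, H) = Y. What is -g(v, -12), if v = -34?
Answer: 34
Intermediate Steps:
-g(v, -12) = -1*(-34) = 34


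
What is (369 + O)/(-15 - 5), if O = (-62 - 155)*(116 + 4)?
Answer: 25671/20 ≈ 1283.6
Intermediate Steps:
O = -26040 (O = -217*120 = -26040)
(369 + O)/(-15 - 5) = (369 - 26040)/(-15 - 5) = -25671/(-20) = -25671*(-1/20) = 25671/20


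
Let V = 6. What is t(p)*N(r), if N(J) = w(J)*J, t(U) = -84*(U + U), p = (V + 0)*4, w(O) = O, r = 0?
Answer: 0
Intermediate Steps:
p = 24 (p = (6 + 0)*4 = 6*4 = 24)
t(U) = -168*U
N(J) = J**2 (N(J) = J*J = J**2)
t(p)*N(r) = -168*24*0**2 = -4032*0 = 0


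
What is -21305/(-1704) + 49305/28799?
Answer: 697578415/49073496 ≈ 14.215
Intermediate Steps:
-21305/(-1704) + 49305/28799 = -21305*(-1/1704) + 49305*(1/28799) = 21305/1704 + 49305/28799 = 697578415/49073496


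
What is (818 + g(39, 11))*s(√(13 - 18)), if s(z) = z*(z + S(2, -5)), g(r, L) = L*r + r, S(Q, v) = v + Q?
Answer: -6430 - 3858*I*√5 ≈ -6430.0 - 8626.8*I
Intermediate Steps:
S(Q, v) = Q + v
g(r, L) = r + L*r
s(z) = z*(-3 + z) (s(z) = z*(z + (2 - 5)) = z*(z - 3) = z*(-3 + z))
(818 + g(39, 11))*s(√(13 - 18)) = (818 + 39*(1 + 11))*(√(13 - 18)*(-3 + √(13 - 18))) = (818 + 39*12)*(√(-5)*(-3 + √(-5))) = (818 + 468)*((I*√5)*(-3 + I*√5)) = 1286*(I*√5*(-3 + I*√5)) = 1286*I*√5*(-3 + I*√5)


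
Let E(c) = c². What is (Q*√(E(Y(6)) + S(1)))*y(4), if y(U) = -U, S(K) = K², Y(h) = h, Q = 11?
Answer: -44*√37 ≈ -267.64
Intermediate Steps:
(Q*√(E(Y(6)) + S(1)))*y(4) = (11*√(6² + 1²))*(-1*4) = (11*√(36 + 1))*(-4) = (11*√37)*(-4) = -44*√37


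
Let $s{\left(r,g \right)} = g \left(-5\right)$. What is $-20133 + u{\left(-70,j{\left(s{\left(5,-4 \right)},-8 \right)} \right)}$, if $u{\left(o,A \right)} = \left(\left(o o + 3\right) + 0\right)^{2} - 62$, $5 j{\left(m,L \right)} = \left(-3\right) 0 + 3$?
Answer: $24019214$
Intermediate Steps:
$s{\left(r,g \right)} = - 5 g$
$j{\left(m,L \right)} = \frac{3}{5}$ ($j{\left(m,L \right)} = \frac{\left(-3\right) 0 + 3}{5} = \frac{0 + 3}{5} = \frac{1}{5} \cdot 3 = \frac{3}{5}$)
$u{\left(o,A \right)} = -62 + \left(3 + o^{2}\right)^{2}$ ($u{\left(o,A \right)} = \left(\left(o^{2} + 3\right) + 0\right)^{2} - 62 = \left(\left(3 + o^{2}\right) + 0\right)^{2} - 62 = \left(3 + o^{2}\right)^{2} - 62 = -62 + \left(3 + o^{2}\right)^{2}$)
$-20133 + u{\left(-70,j{\left(s{\left(5,-4 \right)},-8 \right)} \right)} = -20133 - \left(62 - \left(3 + \left(-70\right)^{2}\right)^{2}\right) = -20133 - \left(62 - \left(3 + 4900\right)^{2}\right) = -20133 - \left(62 - 4903^{2}\right) = -20133 + \left(-62 + 24039409\right) = -20133 + 24039347 = 24019214$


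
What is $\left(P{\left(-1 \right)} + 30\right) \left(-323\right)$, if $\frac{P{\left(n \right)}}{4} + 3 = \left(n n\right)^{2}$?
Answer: $-7106$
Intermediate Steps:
$P{\left(n \right)} = -12 + 4 n^{4}$ ($P{\left(n \right)} = -12 + 4 \left(n n\right)^{2} = -12 + 4 \left(n^{2}\right)^{2} = -12 + 4 n^{4}$)
$\left(P{\left(-1 \right)} + 30\right) \left(-323\right) = \left(\left(-12 + 4 \left(-1\right)^{4}\right) + 30\right) \left(-323\right) = \left(\left(-12 + 4 \cdot 1\right) + 30\right) \left(-323\right) = \left(\left(-12 + 4\right) + 30\right) \left(-323\right) = \left(-8 + 30\right) \left(-323\right) = 22 \left(-323\right) = -7106$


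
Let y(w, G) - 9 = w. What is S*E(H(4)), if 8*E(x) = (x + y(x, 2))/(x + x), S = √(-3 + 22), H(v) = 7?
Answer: 23*√19/112 ≈ 0.89513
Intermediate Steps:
y(w, G) = 9 + w
S = √19 ≈ 4.3589
E(x) = (9 + 2*x)/(16*x) (E(x) = ((x + (9 + x))/(x + x))/8 = ((9 + 2*x)/((2*x)))/8 = ((9 + 2*x)*(1/(2*x)))/8 = ((9 + 2*x)/(2*x))/8 = (9 + 2*x)/(16*x))
S*E(H(4)) = √19*((1/16)*(9 + 2*7)/7) = √19*((1/16)*(⅐)*(9 + 14)) = √19*((1/16)*(⅐)*23) = √19*(23/112) = 23*√19/112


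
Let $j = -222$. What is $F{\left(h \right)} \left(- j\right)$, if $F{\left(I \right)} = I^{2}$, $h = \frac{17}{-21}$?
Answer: $\frac{21386}{147} \approx 145.48$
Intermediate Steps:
$h = - \frac{17}{21}$ ($h = 17 \left(- \frac{1}{21}\right) = - \frac{17}{21} \approx -0.80952$)
$F{\left(h \right)} \left(- j\right) = \left(- \frac{17}{21}\right)^{2} \left(\left(-1\right) \left(-222\right)\right) = \frac{289}{441} \cdot 222 = \frac{21386}{147}$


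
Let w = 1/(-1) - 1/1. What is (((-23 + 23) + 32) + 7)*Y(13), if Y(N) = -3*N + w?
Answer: -1599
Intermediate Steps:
w = -2 (w = 1*(-1) - 1*1 = -1 - 1 = -2)
Y(N) = -2 - 3*N (Y(N) = -3*N - 2 = -2 - 3*N)
(((-23 + 23) + 32) + 7)*Y(13) = (((-23 + 23) + 32) + 7)*(-2 - 3*13) = ((0 + 32) + 7)*(-2 - 39) = (32 + 7)*(-41) = 39*(-41) = -1599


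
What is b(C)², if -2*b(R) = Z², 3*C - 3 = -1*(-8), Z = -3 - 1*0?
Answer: 81/4 ≈ 20.250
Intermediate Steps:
Z = -3 (Z = -3 + 0 = -3)
C = 11/3 (C = 1 + (-1*(-8))/3 = 1 + (⅓)*8 = 1 + 8/3 = 11/3 ≈ 3.6667)
b(R) = -9/2 (b(R) = -½*(-3)² = -½*9 = -9/2)
b(C)² = (-9/2)² = 81/4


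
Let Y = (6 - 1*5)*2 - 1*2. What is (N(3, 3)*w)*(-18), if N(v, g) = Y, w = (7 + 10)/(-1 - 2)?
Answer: 0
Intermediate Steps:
Y = 0 (Y = (6 - 5)*2 - 2 = 1*2 - 2 = 2 - 2 = 0)
w = -17/3 (w = 17/(-3) = 17*(-1/3) = -17/3 ≈ -5.6667)
N(v, g) = 0
(N(3, 3)*w)*(-18) = (0*(-17/3))*(-18) = 0*(-18) = 0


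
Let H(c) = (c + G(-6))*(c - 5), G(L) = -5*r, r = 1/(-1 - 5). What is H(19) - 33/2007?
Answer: 61916/223 ≈ 277.65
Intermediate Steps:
r = -⅙ (r = 1/(-6) = -⅙ ≈ -0.16667)
G(L) = ⅚ (G(L) = -5*(-⅙) = ⅚)
H(c) = (-5 + c)*(⅚ + c) (H(c) = (c + ⅚)*(c - 5) = (⅚ + c)*(-5 + c) = (-5 + c)*(⅚ + c))
H(19) - 33/2007 = (-25/6 + 19² - 25/6*19) - 33/2007 = (-25/6 + 361 - 475/6) - 33*1/2007 = 833/3 - 11/669 = 61916/223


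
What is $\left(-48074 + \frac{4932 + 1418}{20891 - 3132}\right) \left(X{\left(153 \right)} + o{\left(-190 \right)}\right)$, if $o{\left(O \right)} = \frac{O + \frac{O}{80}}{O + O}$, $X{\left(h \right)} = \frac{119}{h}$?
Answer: $- \frac{4588851511}{74340} \approx -61728.0$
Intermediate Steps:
$o{\left(O \right)} = \frac{81}{160}$ ($o{\left(O \right)} = \frac{O + O \frac{1}{80}}{2 O} = \left(O + \frac{O}{80}\right) \frac{1}{2 O} = \frac{81 O}{80} \frac{1}{2 O} = \frac{81}{160}$)
$\left(-48074 + \frac{4932 + 1418}{20891 - 3132}\right) \left(X{\left(153 \right)} + o{\left(-190 \right)}\right) = \left(-48074 + \frac{4932 + 1418}{20891 - 3132}\right) \left(\frac{119}{153} + \frac{81}{160}\right) = \left(-48074 + \frac{6350}{17759}\right) \left(119 \cdot \frac{1}{153} + \frac{81}{160}\right) = \left(-48074 + 6350 \cdot \frac{1}{17759}\right) \left(\frac{7}{9} + \frac{81}{160}\right) = \left(-48074 + \frac{6350}{17759}\right) \frac{1849}{1440} = \left(- \frac{853739816}{17759}\right) \frac{1849}{1440} = - \frac{4588851511}{74340}$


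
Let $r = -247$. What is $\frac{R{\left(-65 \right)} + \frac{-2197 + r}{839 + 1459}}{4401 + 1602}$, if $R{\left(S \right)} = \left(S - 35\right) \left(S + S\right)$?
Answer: $\frac{14935778}{6897447} \approx 2.1654$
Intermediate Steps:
$R{\left(S \right)} = 2 S \left(-35 + S\right)$ ($R{\left(S \right)} = \left(-35 + S\right) 2 S = 2 S \left(-35 + S\right)$)
$\frac{R{\left(-65 \right)} + \frac{-2197 + r}{839 + 1459}}{4401 + 1602} = \frac{2 \left(-65\right) \left(-35 - 65\right) + \frac{-2197 - 247}{839 + 1459}}{4401 + 1602} = \frac{2 \left(-65\right) \left(-100\right) - \frac{2444}{2298}}{6003} = \left(13000 - \frac{1222}{1149}\right) \frac{1}{6003} = \frac{14935778}{1149} \cdot \frac{1}{6003} = \frac{14935778}{6897447}$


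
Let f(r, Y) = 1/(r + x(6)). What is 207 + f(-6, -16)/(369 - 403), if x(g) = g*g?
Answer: 211139/1020 ≈ 207.00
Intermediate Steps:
x(g) = g²
f(r, Y) = 1/(36 + r) (f(r, Y) = 1/(r + 6²) = 1/(r + 36) = 1/(36 + r))
207 + f(-6, -16)/(369 - 403) = 207 + 1/((369 - 403)*(36 - 6)) = 207 + 1/(-34*30) = 207 - 1/34*1/30 = 207 - 1/1020 = 211139/1020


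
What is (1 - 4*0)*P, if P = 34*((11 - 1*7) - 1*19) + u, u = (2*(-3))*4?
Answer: -534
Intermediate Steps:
u = -24 (u = -6*4 = -24)
P = -534 (P = 34*((11 - 1*7) - 1*19) - 24 = 34*((11 - 7) - 19) - 24 = 34*(4 - 19) - 24 = 34*(-15) - 24 = -510 - 24 = -534)
(1 - 4*0)*P = (1 - 4*0)*(-534) = (1 + 0)*(-534) = 1*(-534) = -534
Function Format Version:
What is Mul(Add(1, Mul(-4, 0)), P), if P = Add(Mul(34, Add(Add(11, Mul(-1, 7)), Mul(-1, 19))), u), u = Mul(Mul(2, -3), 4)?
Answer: -534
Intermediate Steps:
u = -24 (u = Mul(-6, 4) = -24)
P = -534 (P = Add(Mul(34, Add(Add(11, Mul(-1, 7)), Mul(-1, 19))), -24) = Add(Mul(34, Add(Add(11, -7), -19)), -24) = Add(Mul(34, Add(4, -19)), -24) = Add(Mul(34, -15), -24) = Add(-510, -24) = -534)
Mul(Add(1, Mul(-4, 0)), P) = Mul(Add(1, Mul(-4, 0)), -534) = Mul(Add(1, 0), -534) = Mul(1, -534) = -534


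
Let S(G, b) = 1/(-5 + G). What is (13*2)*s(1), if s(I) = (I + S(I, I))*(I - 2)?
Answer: -39/2 ≈ -19.500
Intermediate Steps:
s(I) = (-2 + I)*(I + 1/(-5 + I)) (s(I) = (I + 1/(-5 + I))*(I - 2) = (I + 1/(-5 + I))*(-2 + I) = (-2 + I)*(I + 1/(-5 + I)))
(13*2)*s(1) = (13*2)*((-2 + 1 + 1*(-5 + 1)*(-2 + 1))/(-5 + 1)) = 26*((-2 + 1 + 1*(-4)*(-1))/(-4)) = 26*(-(-2 + 1 + 4)/4) = 26*(-¼*3) = 26*(-¾) = -39/2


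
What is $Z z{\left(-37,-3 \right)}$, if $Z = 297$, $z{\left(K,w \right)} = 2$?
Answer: $594$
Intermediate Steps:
$Z z{\left(-37,-3 \right)} = 297 \cdot 2 = 594$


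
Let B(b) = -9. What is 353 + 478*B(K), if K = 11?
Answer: -3949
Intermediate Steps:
353 + 478*B(K) = 353 + 478*(-9) = 353 - 4302 = -3949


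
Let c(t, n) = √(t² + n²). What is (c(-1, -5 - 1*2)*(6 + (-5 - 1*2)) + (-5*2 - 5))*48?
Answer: -720 - 240*√2 ≈ -1059.4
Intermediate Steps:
c(t, n) = √(n² + t²)
(c(-1, -5 - 1*2)*(6 + (-5 - 1*2)) + (-5*2 - 5))*48 = (√((-5 - 1*2)² + (-1)²)*(6 + (-5 - 1*2)) + (-5*2 - 5))*48 = (√((-5 - 2)² + 1)*(6 + (-5 - 2)) + (-10 - 5))*48 = (√((-7)² + 1)*(6 - 7) - 15)*48 = (√(49 + 1)*(-1) - 15)*48 = (√50*(-1) - 15)*48 = ((5*√2)*(-1) - 15)*48 = (-5*√2 - 15)*48 = (-15 - 5*√2)*48 = -720 - 240*√2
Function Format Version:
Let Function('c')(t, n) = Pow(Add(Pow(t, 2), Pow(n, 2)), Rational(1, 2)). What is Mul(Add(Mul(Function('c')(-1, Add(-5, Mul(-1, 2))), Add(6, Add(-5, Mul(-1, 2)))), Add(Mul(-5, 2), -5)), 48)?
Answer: Add(-720, Mul(-240, Pow(2, Rational(1, 2)))) ≈ -1059.4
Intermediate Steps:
Function('c')(t, n) = Pow(Add(Pow(n, 2), Pow(t, 2)), Rational(1, 2))
Mul(Add(Mul(Function('c')(-1, Add(-5, Mul(-1, 2))), Add(6, Add(-5, Mul(-1, 2)))), Add(Mul(-5, 2), -5)), 48) = Mul(Add(Mul(Pow(Add(Pow(Add(-5, Mul(-1, 2)), 2), Pow(-1, 2)), Rational(1, 2)), Add(6, Add(-5, Mul(-1, 2)))), Add(Mul(-5, 2), -5)), 48) = Mul(Add(Mul(Pow(Add(Pow(Add(-5, -2), 2), 1), Rational(1, 2)), Add(6, Add(-5, -2))), Add(-10, -5)), 48) = Mul(Add(Mul(Pow(Add(Pow(-7, 2), 1), Rational(1, 2)), Add(6, -7)), -15), 48) = Mul(Add(Mul(Pow(Add(49, 1), Rational(1, 2)), -1), -15), 48) = Mul(Add(Mul(Pow(50, Rational(1, 2)), -1), -15), 48) = Mul(Add(Mul(Mul(5, Pow(2, Rational(1, 2))), -1), -15), 48) = Mul(Add(Mul(-5, Pow(2, Rational(1, 2))), -15), 48) = Mul(Add(-15, Mul(-5, Pow(2, Rational(1, 2)))), 48) = Add(-720, Mul(-240, Pow(2, Rational(1, 2))))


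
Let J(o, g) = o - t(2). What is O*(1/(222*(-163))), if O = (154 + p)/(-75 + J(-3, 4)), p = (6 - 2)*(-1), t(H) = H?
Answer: 5/96496 ≈ 5.1816e-5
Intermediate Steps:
J(o, g) = -2 + o (J(o, g) = o - 1*2 = o - 2 = -2 + o)
p = -4 (p = 4*(-1) = -4)
O = -15/8 (O = (154 - 4)/(-75 + (-2 - 3)) = 150/(-75 - 5) = 150/(-80) = 150*(-1/80) = -15/8 ≈ -1.8750)
O*(1/(222*(-163))) = -15/(8*222*(-163)) = -5*(-1)/(592*163) = -15/8*(-1/36186) = 5/96496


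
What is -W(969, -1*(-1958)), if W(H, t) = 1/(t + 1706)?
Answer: -1/3664 ≈ -0.00027293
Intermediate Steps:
W(H, t) = 1/(1706 + t)
-W(969, -1*(-1958)) = -1/(1706 - 1*(-1958)) = -1/(1706 + 1958) = -1/3664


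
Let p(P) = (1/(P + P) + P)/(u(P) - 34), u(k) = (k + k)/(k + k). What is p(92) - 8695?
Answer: -1600393/184 ≈ -8697.8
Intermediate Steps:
u(k) = 1 (u(k) = (2*k)/((2*k)) = (2*k)*(1/(2*k)) = 1)
p(P) = -P/33 - 1/(66*P) (p(P) = (1/(P + P) + P)/(1 - 34) = (1/(2*P) + P)/(-33) = (1/(2*P) + P)*(-1/33) = (P + 1/(2*P))*(-1/33) = -P/33 - 1/(66*P))
p(92) - 8695 = (-1/33*92 - 1/66/92) - 8695 = (-92/33 - 1/66*1/92) - 8695 = (-92/33 - 1/6072) - 8695 = -513/184 - 8695 = -1600393/184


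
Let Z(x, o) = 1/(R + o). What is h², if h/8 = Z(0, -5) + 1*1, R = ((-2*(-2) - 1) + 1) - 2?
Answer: 256/9 ≈ 28.444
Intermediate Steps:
R = 2 (R = ((4 - 1) + 1) - 2 = (3 + 1) - 2 = 4 - 2 = 2)
Z(x, o) = 1/(2 + o)
h = 16/3 (h = 8*(1/(2 - 5) + 1*1) = 8*(1/(-3) + 1) = 8*(-⅓ + 1) = 8*(⅔) = 16/3 ≈ 5.3333)
h² = (16/3)² = 256/9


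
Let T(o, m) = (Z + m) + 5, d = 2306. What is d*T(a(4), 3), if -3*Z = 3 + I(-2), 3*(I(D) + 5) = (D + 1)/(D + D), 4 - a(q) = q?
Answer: 358583/18 ≈ 19921.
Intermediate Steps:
a(q) = 4 - q
I(D) = -5 + (1 + D)/(6*D) (I(D) = -5 + ((D + 1)/(D + D))/3 = -5 + ((1 + D)/((2*D)))/3 = -5 + ((1 + D)*(1/(2*D)))/3 = -5 + ((1 + D)/(2*D))/3 = -5 + (1 + D)/(6*D))
Z = 23/36 (Z = -(3 + (⅙)*(1 - 29*(-2))/(-2))/3 = -(3 + (⅙)*(-½)*(1 + 58))/3 = -(3 + (⅙)*(-½)*59)/3 = -(3 - 59/12)/3 = -⅓*(-23/12) = 23/36 ≈ 0.63889)
T(o, m) = 203/36 + m (T(o, m) = (23/36 + m) + 5 = 203/36 + m)
d*T(a(4), 3) = 2306*(203/36 + 3) = 2306*(311/36) = 358583/18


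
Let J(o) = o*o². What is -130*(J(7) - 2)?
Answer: -44330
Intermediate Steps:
J(o) = o³
-130*(J(7) - 2) = -130*(7³ - 2) = -130*(343 - 2) = -130*341 = -44330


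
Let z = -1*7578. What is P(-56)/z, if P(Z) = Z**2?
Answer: -1568/3789 ≈ -0.41383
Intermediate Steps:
z = -7578
P(-56)/z = (-56)**2/(-7578) = 3136*(-1/7578) = -1568/3789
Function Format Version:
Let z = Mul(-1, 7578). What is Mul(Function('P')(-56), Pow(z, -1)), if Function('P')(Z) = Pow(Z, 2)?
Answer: Rational(-1568, 3789) ≈ -0.41383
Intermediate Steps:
z = -7578
Mul(Function('P')(-56), Pow(z, -1)) = Mul(Pow(-56, 2), Pow(-7578, -1)) = Mul(3136, Rational(-1, 7578)) = Rational(-1568, 3789)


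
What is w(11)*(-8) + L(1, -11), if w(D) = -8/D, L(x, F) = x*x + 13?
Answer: 218/11 ≈ 19.818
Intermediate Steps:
L(x, F) = 13 + x² (L(x, F) = x² + 13 = 13 + x²)
w(11)*(-8) + L(1, -11) = -8/11*(-8) + (13 + 1²) = -8*1/11*(-8) + (13 + 1) = -8/11*(-8) + 14 = 64/11 + 14 = 218/11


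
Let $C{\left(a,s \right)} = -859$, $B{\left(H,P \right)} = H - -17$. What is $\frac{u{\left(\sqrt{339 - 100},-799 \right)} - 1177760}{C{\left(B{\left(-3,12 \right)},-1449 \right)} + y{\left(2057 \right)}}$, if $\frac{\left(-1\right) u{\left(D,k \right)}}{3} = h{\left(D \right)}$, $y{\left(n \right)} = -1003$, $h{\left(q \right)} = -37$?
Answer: $\frac{1177649}{1862} \approx 632.46$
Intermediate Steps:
$B{\left(H,P \right)} = 17 + H$ ($B{\left(H,P \right)} = H + 17 = 17 + H$)
$u{\left(D,k \right)} = 111$ ($u{\left(D,k \right)} = \left(-3\right) \left(-37\right) = 111$)
$\frac{u{\left(\sqrt{339 - 100},-799 \right)} - 1177760}{C{\left(B{\left(-3,12 \right)},-1449 \right)} + y{\left(2057 \right)}} = \frac{111 - 1177760}{-859 - 1003} = - \frac{1177649}{-1862} = \left(-1177649\right) \left(- \frac{1}{1862}\right) = \frac{1177649}{1862}$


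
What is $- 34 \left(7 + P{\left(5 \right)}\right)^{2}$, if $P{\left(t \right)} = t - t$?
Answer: $-1666$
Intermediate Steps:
$P{\left(t \right)} = 0$
$- 34 \left(7 + P{\left(5 \right)}\right)^{2} = - 34 \left(7 + 0\right)^{2} = - 34 \cdot 7^{2} = \left(-34\right) 49 = -1666$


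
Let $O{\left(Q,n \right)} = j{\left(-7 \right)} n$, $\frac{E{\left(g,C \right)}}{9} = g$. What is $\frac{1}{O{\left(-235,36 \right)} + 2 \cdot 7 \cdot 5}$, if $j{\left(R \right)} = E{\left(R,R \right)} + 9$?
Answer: $- \frac{1}{1874} \approx -0.00053362$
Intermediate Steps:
$E{\left(g,C \right)} = 9 g$
$j{\left(R \right)} = 9 + 9 R$ ($j{\left(R \right)} = 9 R + 9 = 9 + 9 R$)
$O{\left(Q,n \right)} = - 54 n$ ($O{\left(Q,n \right)} = \left(9 + 9 \left(-7\right)\right) n = \left(9 - 63\right) n = - 54 n$)
$\frac{1}{O{\left(-235,36 \right)} + 2 \cdot 7 \cdot 5} = \frac{1}{\left(-54\right) 36 + 2 \cdot 7 \cdot 5} = \frac{1}{-1944 + 14 \cdot 5} = \frac{1}{-1944 + 70} = \frac{1}{-1874} = - \frac{1}{1874}$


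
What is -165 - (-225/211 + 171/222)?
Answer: -2571687/15614 ≈ -164.70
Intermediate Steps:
-165 - (-225/211 + 171/222) = -165 - (-225*1/211 + 171*(1/222)) = -165 - (-225/211 + 57/74) = -165 - 1*(-4623/15614) = -165 + 4623/15614 = -2571687/15614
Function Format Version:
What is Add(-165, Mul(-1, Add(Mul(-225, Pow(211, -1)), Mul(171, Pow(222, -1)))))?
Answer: Rational(-2571687, 15614) ≈ -164.70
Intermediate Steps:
Add(-165, Mul(-1, Add(Mul(-225, Pow(211, -1)), Mul(171, Pow(222, -1))))) = Add(-165, Mul(-1, Add(Mul(-225, Rational(1, 211)), Mul(171, Rational(1, 222))))) = Add(-165, Mul(-1, Add(Rational(-225, 211), Rational(57, 74)))) = Add(-165, Mul(-1, Rational(-4623, 15614))) = Add(-165, Rational(4623, 15614)) = Rational(-2571687, 15614)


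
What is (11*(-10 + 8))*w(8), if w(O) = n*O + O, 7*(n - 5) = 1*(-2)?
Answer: -7040/7 ≈ -1005.7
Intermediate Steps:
n = 33/7 (n = 5 + (1*(-2))/7 = 5 + (1/7)*(-2) = 5 - 2/7 = 33/7 ≈ 4.7143)
w(O) = 40*O/7 (w(O) = 33*O/7 + O = 40*O/7)
(11*(-10 + 8))*w(8) = (11*(-10 + 8))*((40/7)*8) = (11*(-2))*(320/7) = -22*320/7 = -7040/7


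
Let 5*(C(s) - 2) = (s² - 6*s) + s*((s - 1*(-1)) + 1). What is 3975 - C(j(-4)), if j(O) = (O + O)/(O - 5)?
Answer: 321845/81 ≈ 3973.4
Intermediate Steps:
j(O) = 2*O/(-5 + O) (j(O) = (2*O)/(-5 + O) = 2*O/(-5 + O))
C(s) = 2 - 6*s/5 + s²/5 + s*(2 + s)/5 (C(s) = 2 + ((s² - 6*s) + s*((s - 1*(-1)) + 1))/5 = 2 + ((s² - 6*s) + s*((s + 1) + 1))/5 = 2 + ((s² - 6*s) + s*((1 + s) + 1))/5 = 2 + ((s² - 6*s) + s*(2 + s))/5 = 2 + (s² - 6*s + s*(2 + s))/5 = 2 + (-6*s/5 + s²/5 + s*(2 + s)/5) = 2 - 6*s/5 + s²/5 + s*(2 + s)/5)
3975 - C(j(-4)) = 3975 - (2 - 8*(-4)/(5*(-5 - 4)) + 2*(2*(-4)/(-5 - 4))²/5) = 3975 - (2 - 8*(-4)/(5*(-9)) + 2*(2*(-4)/(-9))²/5) = 3975 - (2 - 8*(-4)*(-1)/(5*9) + 2*(2*(-4)*(-⅑))²/5) = 3975 - (2 - ⅘*8/9 + 2*(8/9)²/5) = 3975 - (2 - 32/45 + (⅖)*(64/81)) = 3975 - (2 - 32/45 + 128/405) = 3975 - 1*130/81 = 3975 - 130/81 = 321845/81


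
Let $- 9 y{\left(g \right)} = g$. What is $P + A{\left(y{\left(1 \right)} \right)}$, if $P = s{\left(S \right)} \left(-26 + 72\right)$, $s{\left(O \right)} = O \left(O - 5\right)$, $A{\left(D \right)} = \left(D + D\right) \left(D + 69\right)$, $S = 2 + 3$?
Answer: $- \frac{1240}{81} \approx -15.309$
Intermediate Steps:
$S = 5$
$y{\left(g \right)} = - \frac{g}{9}$
$A{\left(D \right)} = 2 D \left(69 + D\right)$
$s{\left(O \right)} = O \left(-5 + O\right)$
$P = 0$ ($P = 5 \left(-5 + 5\right) \left(-26 + 72\right) = 5 \cdot 0 \cdot 46 = 0 \cdot 46 = 0$)
$P + A{\left(y{\left(1 \right)} \right)} = 0 + 2 \left(\left(- \frac{1}{9}\right) 1\right) \left(69 - \frac{1}{9}\right) = 0 + 2 \left(- \frac{1}{9}\right) \left(69 - \frac{1}{9}\right) = 0 + 2 \left(- \frac{1}{9}\right) \frac{620}{9} = 0 - \frac{1240}{81} = - \frac{1240}{81}$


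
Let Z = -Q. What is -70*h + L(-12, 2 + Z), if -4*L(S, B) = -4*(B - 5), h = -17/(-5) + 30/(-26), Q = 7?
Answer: -2174/13 ≈ -167.23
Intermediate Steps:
Z = -7 (Z = -1*7 = -7)
h = 146/65 (h = -17*(-⅕) + 30*(-1/26) = 17/5 - 15/13 = 146/65 ≈ 2.2462)
L(S, B) = -5 + B (L(S, B) = -(-1)*(B - 5) = -(-1)*(-5 + B) = -(20 - 4*B)/4 = -5 + B)
-70*h + L(-12, 2 + Z) = -70*146/65 + (-5 + (2 - 7)) = -2044/13 + (-5 - 5) = -2044/13 - 10 = -2174/13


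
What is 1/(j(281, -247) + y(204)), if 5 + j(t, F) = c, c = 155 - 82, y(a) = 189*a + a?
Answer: 1/38828 ≈ 2.5755e-5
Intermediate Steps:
y(a) = 190*a
c = 73
j(t, F) = 68 (j(t, F) = -5 + 73 = 68)
1/(j(281, -247) + y(204)) = 1/(68 + 190*204) = 1/(68 + 38760) = 1/38828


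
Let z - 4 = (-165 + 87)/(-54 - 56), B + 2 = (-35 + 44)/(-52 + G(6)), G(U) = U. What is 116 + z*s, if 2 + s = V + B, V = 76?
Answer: 1148957/2530 ≈ 454.13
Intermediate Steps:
B = -101/46 (B = -2 + (-35 + 44)/(-52 + 6) = -2 + 9/(-46) = -2 + 9*(-1/46) = -2 - 9/46 = -101/46 ≈ -2.1957)
s = 3303/46 (s = -2 + (76 - 101/46) = -2 + 3395/46 = 3303/46 ≈ 71.804)
z = 259/55 (z = 4 + (-165 + 87)/(-54 - 56) = 4 - 78/(-110) = 4 - 78*(-1/110) = 4 + 39/55 = 259/55 ≈ 4.7091)
116 + z*s = 116 + (259/55)*(3303/46) = 116 + 855477/2530 = 1148957/2530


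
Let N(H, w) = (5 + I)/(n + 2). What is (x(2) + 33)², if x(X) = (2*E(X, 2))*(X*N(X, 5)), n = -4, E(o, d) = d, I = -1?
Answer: 289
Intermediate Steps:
N(H, w) = -2 (N(H, w) = (5 - 1)/(-4 + 2) = 4/(-2) = 4*(-½) = -2)
x(X) = -8*X (x(X) = (2*2)*(X*(-2)) = 4*(-2*X) = -8*X)
(x(2) + 33)² = (-8*2 + 33)² = (-16 + 33)² = 17² = 289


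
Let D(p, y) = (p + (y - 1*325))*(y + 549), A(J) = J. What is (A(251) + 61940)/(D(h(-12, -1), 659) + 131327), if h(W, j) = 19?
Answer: 62191/557751 ≈ 0.11150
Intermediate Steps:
D(p, y) = (549 + y)*(-325 + p + y) (D(p, y) = (p + (y - 325))*(549 + y) = (p + (-325 + y))*(549 + y) = (-325 + p + y)*(549 + y) = (549 + y)*(-325 + p + y))
(A(251) + 61940)/(D(h(-12, -1), 659) + 131327) = (251 + 61940)/((-178425 + 659² + 224*659 + 549*19 + 19*659) + 131327) = 62191/((-178425 + 434281 + 147616 + 10431 + 12521) + 131327) = 62191/(426424 + 131327) = 62191/557751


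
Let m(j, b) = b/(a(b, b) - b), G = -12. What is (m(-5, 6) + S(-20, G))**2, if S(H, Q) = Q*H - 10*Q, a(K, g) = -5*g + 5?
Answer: 124411716/961 ≈ 1.2946e+5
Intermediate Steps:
a(K, g) = 5 - 5*g
m(j, b) = b/(5 - 6*b) (m(j, b) = b/((5 - 5*b) - b) = b/(5 - 6*b))
S(H, Q) = -10*Q + H*Q (S(H, Q) = H*Q - 10*Q = -10*Q + H*Q)
(m(-5, 6) + S(-20, G))**2 = (-1*6/(-5 + 6*6) - 12*(-10 - 20))**2 = (-1*6/(-5 + 36) - 12*(-30))**2 = (-1*6/31 + 360)**2 = (-1*6*1/31 + 360)**2 = (-6/31 + 360)**2 = (11154/31)**2 = 124411716/961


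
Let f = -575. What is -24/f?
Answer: 24/575 ≈ 0.041739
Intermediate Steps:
-24/f = -24/(-575) = -24*(-1/575) = 24/575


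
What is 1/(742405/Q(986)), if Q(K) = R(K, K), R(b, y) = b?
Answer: 986/742405 ≈ 0.0013281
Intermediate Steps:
Q(K) = K
1/(742405/Q(986)) = 1/(742405/986) = 986/742405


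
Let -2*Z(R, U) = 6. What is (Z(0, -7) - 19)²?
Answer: 484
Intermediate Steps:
Z(R, U) = -3 (Z(R, U) = -½*6 = -3)
(Z(0, -7) - 19)² = (-3 - 19)² = (-22)² = 484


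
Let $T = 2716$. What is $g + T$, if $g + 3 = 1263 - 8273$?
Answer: $-4297$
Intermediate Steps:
$g = -7013$ ($g = -3 + \left(1263 - 8273\right) = -3 - 7010 = -7013$)
$g + T = -7013 + 2716 = -4297$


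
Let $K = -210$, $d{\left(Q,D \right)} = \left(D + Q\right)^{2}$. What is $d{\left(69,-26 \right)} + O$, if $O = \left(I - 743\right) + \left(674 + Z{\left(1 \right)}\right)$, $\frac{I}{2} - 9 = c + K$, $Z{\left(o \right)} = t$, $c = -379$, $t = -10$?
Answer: $610$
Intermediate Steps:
$Z{\left(o \right)} = -10$
$I = -1160$ ($I = 18 + 2 \left(-379 - 210\right) = 18 + 2 \left(-589\right) = 18 - 1178 = -1160$)
$O = -1239$ ($O = \left(-1160 - 743\right) + \left(674 - 10\right) = -1903 + 664 = -1239$)
$d{\left(69,-26 \right)} + O = \left(-26 + 69\right)^{2} - 1239 = 43^{2} - 1239 = 1849 - 1239 = 610$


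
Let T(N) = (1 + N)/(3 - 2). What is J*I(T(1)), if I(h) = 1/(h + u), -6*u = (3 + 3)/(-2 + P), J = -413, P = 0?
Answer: -826/5 ≈ -165.20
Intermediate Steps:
T(N) = 1 + N (T(N) = (1 + N)/1 = (1 + N)*1 = 1 + N)
u = ½ (u = -(3 + 3)/(6*(-2 + 0)) = -1/(-2) = -(-1)/2 = -⅙*(-3) = ½ ≈ 0.50000)
I(h) = 1/(½ + h) (I(h) = 1/(h + ½) = 1/(½ + h))
J*I(T(1)) = -826/(1 + 2*(1 + 1)) = -826/(1 + 2*2) = -826/(1 + 4) = -826/5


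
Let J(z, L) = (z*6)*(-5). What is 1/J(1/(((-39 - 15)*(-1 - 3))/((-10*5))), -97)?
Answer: 18/125 ≈ 0.14400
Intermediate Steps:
J(z, L) = -30*z (J(z, L) = (6*z)*(-5) = -30*z)
1/J(1/(((-39 - 15)*(-1 - 3))/((-10*5))), -97) = 1/(-30*(-50/((-1 - 3)*(-39 - 15)))) = 1/(-30/(-54*(-4)/(-50))) = 1/(-30/(216*(-1/50))) = 1/(-30/(-108/25)) = 1/(-30*(-25/108)) = 1/(125/18) = 18/125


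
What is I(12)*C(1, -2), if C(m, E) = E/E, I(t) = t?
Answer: 12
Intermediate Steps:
C(m, E) = 1
I(12)*C(1, -2) = 12*1 = 12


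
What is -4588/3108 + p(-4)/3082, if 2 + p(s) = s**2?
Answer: -47624/32361 ≈ -1.4716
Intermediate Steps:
p(s) = -2 + s**2
-4588/3108 + p(-4)/3082 = -4588/3108 + (-2 + (-4)**2)/3082 = -4588*1/3108 + (-2 + 16)*(1/3082) = -31/21 + 14*(1/3082) = -31/21 + 7/1541 = -47624/32361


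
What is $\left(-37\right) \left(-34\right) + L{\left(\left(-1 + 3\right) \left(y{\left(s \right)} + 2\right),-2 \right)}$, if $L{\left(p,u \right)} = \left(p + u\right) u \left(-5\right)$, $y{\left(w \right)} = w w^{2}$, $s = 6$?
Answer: $5598$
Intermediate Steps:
$y{\left(w \right)} = w^{3}$
$L{\left(p,u \right)} = - 5 u \left(p + u\right)$ ($L{\left(p,u \right)} = u \left(p + u\right) \left(-5\right) = - 5 u \left(p + u\right)$)
$\left(-37\right) \left(-34\right) + L{\left(\left(-1 + 3\right) \left(y{\left(s \right)} + 2\right),-2 \right)} = \left(-37\right) \left(-34\right) - - 10 \left(\left(-1 + 3\right) \left(6^{3} + 2\right) - 2\right) = 1258 - - 10 \left(2 \left(216 + 2\right) - 2\right) = 1258 - - 10 \left(2 \cdot 218 - 2\right) = 1258 - - 10 \left(436 - 2\right) = 1258 - \left(-10\right) 434 = 1258 + 4340 = 5598$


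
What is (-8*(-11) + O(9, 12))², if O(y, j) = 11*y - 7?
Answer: 32400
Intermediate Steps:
O(y, j) = -7 + 11*y
(-8*(-11) + O(9, 12))² = (-8*(-11) + (-7 + 11*9))² = (88 + (-7 + 99))² = (88 + 92)² = 180² = 32400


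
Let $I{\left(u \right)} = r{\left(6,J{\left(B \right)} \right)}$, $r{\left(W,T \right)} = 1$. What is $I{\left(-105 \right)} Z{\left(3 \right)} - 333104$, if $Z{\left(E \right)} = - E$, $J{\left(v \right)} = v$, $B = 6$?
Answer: $-333107$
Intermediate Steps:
$I{\left(u \right)} = 1$
$I{\left(-105 \right)} Z{\left(3 \right)} - 333104 = 1 \left(\left(-1\right) 3\right) - 333104 = 1 \left(-3\right) - 333104 = -3 - 333104 = -333107$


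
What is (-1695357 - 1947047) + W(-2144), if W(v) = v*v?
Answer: 954332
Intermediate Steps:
W(v) = v²
(-1695357 - 1947047) + W(-2144) = (-1695357 - 1947047) + (-2144)² = -3642404 + 4596736 = 954332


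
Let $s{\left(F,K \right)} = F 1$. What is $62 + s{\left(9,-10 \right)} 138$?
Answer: $1304$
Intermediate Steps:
$s{\left(F,K \right)} = F$
$62 + s{\left(9,-10 \right)} 138 = 62 + 9 \cdot 138 = 62 + 1242 = 1304$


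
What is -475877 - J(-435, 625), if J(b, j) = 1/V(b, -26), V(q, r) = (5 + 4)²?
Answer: -38546038/81 ≈ -4.7588e+5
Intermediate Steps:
V(q, r) = 81 (V(q, r) = 9² = 81)
J(b, j) = 1/81
-475877 - J(-435, 625) = -475877 - 1*1/81 = -475877 - 1/81 = -38546038/81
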